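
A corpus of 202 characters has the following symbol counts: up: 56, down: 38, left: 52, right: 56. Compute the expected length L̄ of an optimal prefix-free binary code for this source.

Probabilities are the counts divided by 202.
Repeatedly combine the two least-probable nodes; the expected code length is the sum of the merged weights.
merge 19/101 + 26/101 → 45/101
merge 28/101 + 28/101 → 56/101
merge 45/101 + 56/101 → 1
L = 45/101 + 56/101 + 1 = 2 bits/symbol.

2 bits/symbol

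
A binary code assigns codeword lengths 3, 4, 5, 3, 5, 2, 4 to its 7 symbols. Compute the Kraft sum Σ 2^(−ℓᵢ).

0.6875

With common denominator 2^5 = 32: Σ 2^(−ℓᵢ) = 4/32 + 2/32 + 1/32 + 4/32 + 1/32 + 8/32 + 2/32 = 22/32 = 0.6875.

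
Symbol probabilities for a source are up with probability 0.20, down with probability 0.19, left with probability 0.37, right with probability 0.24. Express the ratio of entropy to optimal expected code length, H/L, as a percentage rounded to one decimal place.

97.2%

Entropy H = −Σ p log₂ p ≈ 1.9445 bits.
Huffman merges: 19/100+1/5→39/100; 6/25+37/100→61/100; 39/100+61/100→1. L = 2 ≈ 2.0000.
Efficiency = H/L = 1.9445/2.0000 = 97.2%.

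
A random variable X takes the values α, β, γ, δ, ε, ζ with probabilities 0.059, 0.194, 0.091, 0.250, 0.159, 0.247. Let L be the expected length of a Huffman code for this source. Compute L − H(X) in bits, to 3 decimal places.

Entropy H = −Σ p log₂ p ≈ 2.4347 bits.
Huffman merges: 59/1000+91/1000→3/20; 3/20+159/1000→309/1000; 97/500+247/1000→441/1000; 1/4+309/1000→559/1000; 441/1000+559/1000→1. L = 2459/1000 ≈ 2.4590.
L − H = 2.4590 − 2.4347 = 0.024 bits.

0.024 bits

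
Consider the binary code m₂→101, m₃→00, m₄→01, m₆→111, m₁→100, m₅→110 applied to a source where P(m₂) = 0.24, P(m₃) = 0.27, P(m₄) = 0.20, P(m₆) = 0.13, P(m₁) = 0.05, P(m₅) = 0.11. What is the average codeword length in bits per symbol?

L̄ = Σ pᵢ·ℓᵢ = 0.24·3 + 0.27·2 + 0.20·2 + 0.13·3 + 0.05·3 + 0.11·3 = 2.53 bits/symbol.

2.53 bits/symbol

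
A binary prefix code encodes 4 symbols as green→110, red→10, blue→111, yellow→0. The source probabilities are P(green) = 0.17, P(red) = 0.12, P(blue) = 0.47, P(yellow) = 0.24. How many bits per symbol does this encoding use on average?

L̄ = Σ pᵢ·ℓᵢ = 0.17·3 + 0.12·2 + 0.47·3 + 0.24·1 = 2.4 bits/symbol.

2.4 bits/symbol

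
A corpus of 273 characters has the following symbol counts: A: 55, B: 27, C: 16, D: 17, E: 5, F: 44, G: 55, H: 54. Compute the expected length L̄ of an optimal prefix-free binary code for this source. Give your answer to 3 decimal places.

2.813 bits/symbol

Probabilities are the counts divided by 273.
Repeatedly combine the two least-probable nodes; the expected code length is the sum of the merged weights.
merge 5/273 + 16/273 → 1/13
merge 17/273 + 1/13 → 38/273
merge 9/91 + 38/273 → 5/21
merge 44/273 + 18/91 → 14/39
merge 55/273 + 55/273 → 110/273
merge 5/21 + 14/39 → 163/273
merge 110/273 + 163/273 → 1
L = 1/13 + 38/273 + 5/21 + 14/39 + 110/273 + 163/273 + 1 = 256/91 ≈ 2.813 bits/symbol.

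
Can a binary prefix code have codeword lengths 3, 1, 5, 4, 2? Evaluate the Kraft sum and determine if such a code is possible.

With common denominator 2^5 = 32: Σ 2^(−ℓᵢ) = 4/32 + 16/32 + 1/32 + 2/32 + 8/32 = 31/32 = 0.96875.
Kraft's inequality requires Σ ≤ 1; here Σ = 0.96875 ≤ 1, so such a prefix code exists.

0.96875; yes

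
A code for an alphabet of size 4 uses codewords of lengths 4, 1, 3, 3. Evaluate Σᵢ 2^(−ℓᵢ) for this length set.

With common denominator 2^4 = 16: Σ 2^(−ℓᵢ) = 1/16 + 8/16 + 2/16 + 2/16 = 13/16 = 0.8125.

0.8125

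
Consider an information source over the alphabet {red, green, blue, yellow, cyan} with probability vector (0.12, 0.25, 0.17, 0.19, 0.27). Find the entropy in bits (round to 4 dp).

H = −Σ pᵢ log₂ pᵢ.
−0.12·log₂(0.12) = 0.3671
−0.25·log₂(0.25) = 0.5000
−0.17·log₂(0.17) = 0.4346
−0.19·log₂(0.19) = 0.4552
−0.27·log₂(0.27) = 0.5100
Sum ≈ 2.2669 → 2.2669 bits.

2.2669 bits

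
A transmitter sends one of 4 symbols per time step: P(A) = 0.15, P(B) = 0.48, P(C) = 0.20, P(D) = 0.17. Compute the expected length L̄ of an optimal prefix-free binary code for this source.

1.84 bits/symbol

Repeatedly combine the two least-probable nodes; the expected code length is the sum of the merged weights.
merge 3/20 + 17/100 → 8/25
merge 1/5 + 8/25 → 13/25
merge 12/25 + 13/25 → 1
L = 8/25 + 13/25 + 1 = 46/25 = 1.84 bits/symbol.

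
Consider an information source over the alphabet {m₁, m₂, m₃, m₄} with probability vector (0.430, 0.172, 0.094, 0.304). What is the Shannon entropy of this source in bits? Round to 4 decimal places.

1.8032 bits

H = −Σ pᵢ log₂ pᵢ.
−0.430·log₂(0.430) = 0.5236
−0.172·log₂(0.172) = 0.4368
−0.094·log₂(0.094) = 0.3207
−0.304·log₂(0.304) = 0.5222
Sum ≈ 1.8032 → 1.8032 bits.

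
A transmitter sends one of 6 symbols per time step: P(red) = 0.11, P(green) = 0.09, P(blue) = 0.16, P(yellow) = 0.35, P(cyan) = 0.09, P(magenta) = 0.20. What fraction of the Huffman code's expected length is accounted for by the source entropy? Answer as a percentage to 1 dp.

Entropy H = −Σ p log₂ p ≈ 2.3931 bits.
Huffman merges: 9/100+9/100→9/50; 11/100+4/25→27/100; 9/50+1/5→19/50; 27/100+7/20→31/50; 19/50+31/50→1. L = 49/20 ≈ 2.4500.
Efficiency = H/L = 2.3931/2.4500 = 97.7%.

97.7%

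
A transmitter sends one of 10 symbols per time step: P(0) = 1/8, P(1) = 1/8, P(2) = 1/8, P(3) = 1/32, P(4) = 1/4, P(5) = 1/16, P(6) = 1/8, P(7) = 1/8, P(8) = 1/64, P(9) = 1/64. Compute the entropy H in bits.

Each probability is a power of 1/2, so log₂(1/p) is an integer.
H = Σ p·log₂(1/p) = 1/8·3 + 1/8·3 + 1/8·3 + 1/32·5 + 1/4·2 + 1/16·4 + 1/8·3 + 1/8·3 + 1/64·6 + 1/64·6 = 2.96875 bits.

2.96875 bits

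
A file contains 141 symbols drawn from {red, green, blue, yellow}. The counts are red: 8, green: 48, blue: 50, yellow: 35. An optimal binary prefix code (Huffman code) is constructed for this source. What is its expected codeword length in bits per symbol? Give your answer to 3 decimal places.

Probabilities are the counts divided by 141.
Repeatedly combine the two least-probable nodes; the expected code length is the sum of the merged weights.
merge 8/141 + 35/141 → 43/141
merge 43/141 + 16/47 → 91/141
merge 50/141 + 91/141 → 1
L = 43/141 + 91/141 + 1 = 275/141 ≈ 1.950 bits/symbol.

1.950 bits/symbol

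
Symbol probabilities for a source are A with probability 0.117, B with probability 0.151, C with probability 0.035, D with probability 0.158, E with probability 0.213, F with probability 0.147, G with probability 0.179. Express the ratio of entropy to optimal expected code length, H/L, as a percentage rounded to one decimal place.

Entropy H = −Σ p log₂ p ≈ 2.6900 bits.
Huffman merges: 7/200+117/1000→19/125; 147/1000+151/1000→149/500; 19/125+79/500→31/100; 179/1000+213/1000→49/125; 149/500+31/100→76/125; 49/125+76/125→1. L = 69/25 ≈ 2.7600.
Efficiency = H/L = 2.6900/2.7600 = 97.5%.

97.5%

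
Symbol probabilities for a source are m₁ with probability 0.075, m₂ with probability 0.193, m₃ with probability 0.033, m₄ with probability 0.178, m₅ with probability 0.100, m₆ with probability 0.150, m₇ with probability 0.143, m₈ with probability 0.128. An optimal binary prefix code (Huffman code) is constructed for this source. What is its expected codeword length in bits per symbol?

2.915 bits/symbol

Repeatedly combine the two least-probable nodes; the expected code length is the sum of the merged weights.
merge 33/1000 + 3/40 → 27/250
merge 1/10 + 27/250 → 26/125
merge 16/125 + 143/1000 → 271/1000
merge 3/20 + 89/500 → 41/125
merge 193/1000 + 26/125 → 401/1000
merge 271/1000 + 41/125 → 599/1000
merge 401/1000 + 599/1000 → 1
L = 27/250 + 26/125 + 271/1000 + 41/125 + 401/1000 + 599/1000 + 1 = 583/200 = 2.915 bits/symbol.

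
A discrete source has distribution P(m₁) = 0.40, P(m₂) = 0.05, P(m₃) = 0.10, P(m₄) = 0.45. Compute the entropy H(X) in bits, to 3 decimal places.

1.595 bits

H = −Σ pᵢ log₂ pᵢ.
−0.40·log₂(0.40) = 0.5288
−0.05·log₂(0.05) = 0.2161
−0.10·log₂(0.10) = 0.3322
−0.45·log₂(0.45) = 0.5184
Sum ≈ 1.5955 → 1.595 bits.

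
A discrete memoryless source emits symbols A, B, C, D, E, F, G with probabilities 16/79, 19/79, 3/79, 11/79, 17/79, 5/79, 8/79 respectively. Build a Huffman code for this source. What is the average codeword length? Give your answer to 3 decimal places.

2.646 bits/symbol

Repeatedly combine the two least-probable nodes; the expected code length is the sum of the merged weights.
merge 3/79 + 5/79 → 8/79
merge 8/79 + 8/79 → 16/79
merge 11/79 + 16/79 → 27/79
merge 16/79 + 17/79 → 33/79
merge 19/79 + 27/79 → 46/79
merge 33/79 + 46/79 → 1
L = 8/79 + 16/79 + 27/79 + 33/79 + 46/79 + 1 = 209/79 ≈ 2.646 bits/symbol.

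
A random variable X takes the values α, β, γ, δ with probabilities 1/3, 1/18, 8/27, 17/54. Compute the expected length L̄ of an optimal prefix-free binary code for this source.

Repeatedly combine the two least-probable nodes; the expected code length is the sum of the merged weights.
merge 1/18 + 8/27 → 19/54
merge 17/54 + 1/3 → 35/54
merge 19/54 + 35/54 → 1
L = 19/54 + 35/54 + 1 = 2 bits/symbol.

2 bits/symbol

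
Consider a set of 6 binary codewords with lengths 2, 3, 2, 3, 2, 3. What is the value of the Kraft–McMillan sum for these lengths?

With common denominator 2^3 = 8: Σ 2^(−ℓᵢ) = 2/8 + 1/8 + 2/8 + 1/8 + 2/8 + 1/8 = 9/8 = 1.125.

1.125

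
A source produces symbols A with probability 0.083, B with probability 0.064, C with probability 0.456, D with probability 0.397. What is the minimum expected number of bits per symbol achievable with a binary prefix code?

Repeatedly combine the two least-probable nodes; the expected code length is the sum of the merged weights.
merge 8/125 + 83/1000 → 147/1000
merge 147/1000 + 397/1000 → 68/125
merge 57/125 + 68/125 → 1
L = 147/1000 + 68/125 + 1 = 1691/1000 = 1.691 bits/symbol.

1.691 bits/symbol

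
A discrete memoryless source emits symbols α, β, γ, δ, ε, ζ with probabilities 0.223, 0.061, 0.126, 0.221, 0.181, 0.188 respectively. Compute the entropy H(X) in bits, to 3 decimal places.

2.486 bits

H = −Σ pᵢ log₂ pᵢ.
−0.223·log₂(0.223) = 0.4828
−0.061·log₂(0.061) = 0.2461
−0.126·log₂(0.126) = 0.3766
−0.221·log₂(0.221) = 0.4813
−0.181·log₂(0.181) = 0.4463
−0.188·log₂(0.188) = 0.4533
Sum ≈ 2.4864 → 2.486 bits.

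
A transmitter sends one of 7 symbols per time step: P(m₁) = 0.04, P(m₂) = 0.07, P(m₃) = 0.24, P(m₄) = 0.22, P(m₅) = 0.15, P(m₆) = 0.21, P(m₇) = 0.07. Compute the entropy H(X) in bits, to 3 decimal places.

H = −Σ pᵢ log₂ pᵢ.
−0.04·log₂(0.04) = 0.1858
−0.07·log₂(0.07) = 0.2686
−0.24·log₂(0.24) = 0.4941
−0.22·log₂(0.22) = 0.4806
−0.15·log₂(0.15) = 0.4105
−0.21·log₂(0.21) = 0.4728
−0.07·log₂(0.07) = 0.2686
Sum ≈ 2.5809 → 2.581 bits.

2.581 bits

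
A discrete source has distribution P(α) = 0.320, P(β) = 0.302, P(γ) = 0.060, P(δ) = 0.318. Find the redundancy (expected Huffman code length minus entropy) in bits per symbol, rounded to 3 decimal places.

Entropy H = −Σ p log₂ p ≈ 1.8169 bits.
Huffman merges: 3/50+151/500→181/500; 159/500+8/25→319/500; 181/500+319/500→1. L = 2 ≈ 2.0000.
L − H = 2.0000 − 1.8169 = 0.183 bits.

0.183 bits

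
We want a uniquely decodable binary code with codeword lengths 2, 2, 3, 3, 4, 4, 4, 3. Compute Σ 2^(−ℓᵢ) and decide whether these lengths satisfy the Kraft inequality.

1.0625; no

With common denominator 2^4 = 16: Σ 2^(−ℓᵢ) = 4/16 + 4/16 + 2/16 + 2/16 + 1/16 + 1/16 + 1/16 + 2/16 = 17/16 = 1.0625.
Kraft's inequality requires Σ ≤ 1; here Σ = 1.0625 > 1, so no such prefix code exists.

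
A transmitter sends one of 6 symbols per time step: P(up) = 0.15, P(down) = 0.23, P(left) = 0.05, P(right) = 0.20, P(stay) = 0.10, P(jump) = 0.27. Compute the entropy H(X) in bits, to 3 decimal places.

2.421 bits

H = −Σ pᵢ log₂ pᵢ.
−0.15·log₂(0.15) = 0.4105
−0.23·log₂(0.23) = 0.4877
−0.05·log₂(0.05) = 0.2161
−0.20·log₂(0.20) = 0.4644
−0.10·log₂(0.10) = 0.3322
−0.27·log₂(0.27) = 0.5100
Sum ≈ 2.4209 → 2.421 bits.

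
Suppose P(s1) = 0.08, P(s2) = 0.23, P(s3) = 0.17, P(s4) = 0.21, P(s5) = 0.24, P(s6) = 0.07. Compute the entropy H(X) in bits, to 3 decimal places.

H = −Σ pᵢ log₂ pᵢ.
−0.08·log₂(0.08) = 0.2915
−0.23·log₂(0.23) = 0.4877
−0.17·log₂(0.17) = 0.4346
−0.21·log₂(0.21) = 0.4728
−0.24·log₂(0.24) = 0.4941
−0.07·log₂(0.07) = 0.2686
Sum ≈ 2.4493 → 2.449 bits.

2.449 bits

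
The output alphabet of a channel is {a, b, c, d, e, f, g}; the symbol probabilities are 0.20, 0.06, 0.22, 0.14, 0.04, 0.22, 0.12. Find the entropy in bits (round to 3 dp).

H = −Σ pᵢ log₂ pᵢ.
−0.20·log₂(0.20) = 0.4644
−0.06·log₂(0.06) = 0.2435
−0.22·log₂(0.22) = 0.4806
−0.14·log₂(0.14) = 0.3971
−0.04·log₂(0.04) = 0.1858
−0.22·log₂(0.22) = 0.4806
−0.12·log₂(0.12) = 0.3671
Sum ≈ 2.6190 → 2.619 bits.

2.619 bits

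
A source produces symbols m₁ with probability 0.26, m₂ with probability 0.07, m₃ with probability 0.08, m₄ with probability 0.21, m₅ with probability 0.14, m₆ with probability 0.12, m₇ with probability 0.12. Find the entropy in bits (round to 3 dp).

2.669 bits

H = −Σ pᵢ log₂ pᵢ.
−0.26·log₂(0.26) = 0.5053
−0.07·log₂(0.07) = 0.2686
−0.08·log₂(0.08) = 0.2915
−0.21·log₂(0.21) = 0.4728
−0.14·log₂(0.14) = 0.3971
−0.12·log₂(0.12) = 0.3671
−0.12·log₂(0.12) = 0.3671
Sum ≈ 2.6694 → 2.669 bits.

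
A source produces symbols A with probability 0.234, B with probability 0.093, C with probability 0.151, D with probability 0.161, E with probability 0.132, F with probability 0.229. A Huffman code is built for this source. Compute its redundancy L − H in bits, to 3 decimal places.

Entropy H = −Σ p log₂ p ≈ 2.5177 bits.
Huffman merges: 93/1000+33/250→9/40; 151/1000+161/1000→39/125; 9/40+229/1000→227/500; 117/500+39/125→273/500; 227/500+273/500→1. L = 2537/1000 ≈ 2.5370.
L − H = 2.5370 − 2.5177 = 0.019 bits.

0.019 bits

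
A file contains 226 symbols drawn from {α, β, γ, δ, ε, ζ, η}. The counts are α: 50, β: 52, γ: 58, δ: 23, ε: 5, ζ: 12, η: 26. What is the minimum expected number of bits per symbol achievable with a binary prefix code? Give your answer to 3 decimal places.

2.544 bits/symbol

Probabilities are the counts divided by 226.
Repeatedly combine the two least-probable nodes; the expected code length is the sum of the merged weights.
merge 5/226 + 6/113 → 17/226
merge 17/226 + 23/226 → 20/113
merge 13/113 + 20/113 → 33/113
merge 25/113 + 26/113 → 51/113
merge 29/113 + 33/113 → 62/113
merge 51/113 + 62/113 → 1
L = 17/226 + 20/113 + 33/113 + 51/113 + 62/113 + 1 = 575/226 ≈ 2.544 bits/symbol.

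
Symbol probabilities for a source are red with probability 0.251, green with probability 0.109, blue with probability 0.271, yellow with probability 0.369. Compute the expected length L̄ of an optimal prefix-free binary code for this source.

1.991 bits/symbol

Repeatedly combine the two least-probable nodes; the expected code length is the sum of the merged weights.
merge 109/1000 + 251/1000 → 9/25
merge 271/1000 + 9/25 → 631/1000
merge 369/1000 + 631/1000 → 1
L = 9/25 + 631/1000 + 1 = 1991/1000 = 1.991 bits/symbol.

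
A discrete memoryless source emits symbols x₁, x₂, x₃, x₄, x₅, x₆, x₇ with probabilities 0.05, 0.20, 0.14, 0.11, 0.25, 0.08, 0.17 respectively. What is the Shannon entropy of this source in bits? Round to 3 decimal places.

H = −Σ pᵢ log₂ pᵢ.
−0.05·log₂(0.05) = 0.2161
−0.20·log₂(0.20) = 0.4644
−0.14·log₂(0.14) = 0.3971
−0.11·log₂(0.11) = 0.3503
−0.25·log₂(0.25) = 0.5000
−0.08·log₂(0.08) = 0.2915
−0.17·log₂(0.17) = 0.4346
Sum ≈ 2.6540 → 2.654 bits.

2.654 bits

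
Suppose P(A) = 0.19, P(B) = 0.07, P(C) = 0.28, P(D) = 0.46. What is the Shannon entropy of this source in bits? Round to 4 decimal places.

H = −Σ pᵢ log₂ pᵢ.
−0.19·log₂(0.19) = 0.4552
−0.07·log₂(0.07) = 0.2686
−0.28·log₂(0.28) = 0.5142
−0.46·log₂(0.46) = 0.5153
Sum ≈ 1.7533 → 1.7533 bits.

1.7533 bits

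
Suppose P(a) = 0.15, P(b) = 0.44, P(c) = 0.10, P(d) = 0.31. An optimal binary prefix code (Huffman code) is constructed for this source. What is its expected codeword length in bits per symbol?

Repeatedly combine the two least-probable nodes; the expected code length is the sum of the merged weights.
merge 1/10 + 3/20 → 1/4
merge 1/4 + 31/100 → 14/25
merge 11/25 + 14/25 → 1
L = 1/4 + 14/25 + 1 = 181/100 = 1.81 bits/symbol.

1.81 bits/symbol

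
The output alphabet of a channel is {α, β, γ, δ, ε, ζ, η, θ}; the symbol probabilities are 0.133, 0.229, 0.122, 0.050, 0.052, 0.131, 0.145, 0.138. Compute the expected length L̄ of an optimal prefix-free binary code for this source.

2.873 bits/symbol

Repeatedly combine the two least-probable nodes; the expected code length is the sum of the merged weights.
merge 1/20 + 13/250 → 51/500
merge 51/500 + 61/500 → 28/125
merge 131/1000 + 133/1000 → 33/125
merge 69/500 + 29/200 → 283/1000
merge 28/125 + 229/1000 → 453/1000
merge 33/125 + 283/1000 → 547/1000
merge 453/1000 + 547/1000 → 1
L = 51/500 + 28/125 + 33/125 + 283/1000 + 453/1000 + 547/1000 + 1 = 2873/1000 = 2.873 bits/symbol.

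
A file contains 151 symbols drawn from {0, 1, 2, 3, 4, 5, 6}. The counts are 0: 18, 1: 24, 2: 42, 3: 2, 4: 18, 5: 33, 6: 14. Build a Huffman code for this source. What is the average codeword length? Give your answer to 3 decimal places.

Probabilities are the counts divided by 151.
Repeatedly combine the two least-probable nodes; the expected code length is the sum of the merged weights.
merge 2/151 + 14/151 → 16/151
merge 16/151 + 18/151 → 34/151
merge 18/151 + 24/151 → 42/151
merge 33/151 + 34/151 → 67/151
merge 42/151 + 42/151 → 84/151
merge 67/151 + 84/151 → 1
L = 16/151 + 34/151 + 42/151 + 67/151 + 84/151 + 1 = 394/151 ≈ 2.609 bits/symbol.

2.609 bits/symbol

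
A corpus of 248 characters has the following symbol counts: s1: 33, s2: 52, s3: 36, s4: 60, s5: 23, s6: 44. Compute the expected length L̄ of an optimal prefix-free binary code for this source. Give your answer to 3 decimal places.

2.548 bits/symbol

Probabilities are the counts divided by 248.
Repeatedly combine the two least-probable nodes; the expected code length is the sum of the merged weights.
merge 23/248 + 33/248 → 7/31
merge 9/62 + 11/62 → 10/31
merge 13/62 + 7/31 → 27/62
merge 15/62 + 10/31 → 35/62
merge 27/62 + 35/62 → 1
L = 7/31 + 10/31 + 27/62 + 35/62 + 1 = 79/31 ≈ 2.548 bits/symbol.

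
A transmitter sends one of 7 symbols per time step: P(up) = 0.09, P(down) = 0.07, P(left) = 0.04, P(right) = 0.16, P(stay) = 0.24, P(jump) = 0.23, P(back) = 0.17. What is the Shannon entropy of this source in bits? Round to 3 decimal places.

2.606 bits

H = −Σ pᵢ log₂ pᵢ.
−0.09·log₂(0.09) = 0.3127
−0.07·log₂(0.07) = 0.2686
−0.04·log₂(0.04) = 0.1858
−0.16·log₂(0.16) = 0.4230
−0.24·log₂(0.24) = 0.4941
−0.23·log₂(0.23) = 0.4877
−0.17·log₂(0.17) = 0.4346
Sum ≈ 2.6064 → 2.606 bits.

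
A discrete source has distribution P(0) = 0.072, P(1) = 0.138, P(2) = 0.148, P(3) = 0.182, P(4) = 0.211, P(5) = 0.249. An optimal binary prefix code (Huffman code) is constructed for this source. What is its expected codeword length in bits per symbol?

Repeatedly combine the two least-probable nodes; the expected code length is the sum of the merged weights.
merge 9/125 + 69/500 → 21/100
merge 37/250 + 91/500 → 33/100
merge 21/100 + 211/1000 → 421/1000
merge 249/1000 + 33/100 → 579/1000
merge 421/1000 + 579/1000 → 1
L = 21/100 + 33/100 + 421/1000 + 579/1000 + 1 = 127/50 = 2.54 bits/symbol.

2.54 bits/symbol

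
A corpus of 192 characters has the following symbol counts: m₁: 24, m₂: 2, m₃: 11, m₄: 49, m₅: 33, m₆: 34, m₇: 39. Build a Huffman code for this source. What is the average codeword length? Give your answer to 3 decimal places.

2.609 bits/symbol

Probabilities are the counts divided by 192.
Repeatedly combine the two least-probable nodes; the expected code length is the sum of the merged weights.
merge 1/96 + 11/192 → 13/192
merge 13/192 + 1/8 → 37/192
merge 11/64 + 17/96 → 67/192
merge 37/192 + 13/64 → 19/48
merge 49/192 + 67/192 → 29/48
merge 19/48 + 29/48 → 1
L = 13/192 + 37/192 + 67/192 + 19/48 + 29/48 + 1 = 167/64 ≈ 2.609 bits/symbol.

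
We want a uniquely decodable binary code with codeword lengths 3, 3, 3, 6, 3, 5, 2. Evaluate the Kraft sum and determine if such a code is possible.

With common denominator 2^6 = 64: Σ 2^(−ℓᵢ) = 8/64 + 8/64 + 8/64 + 1/64 + 8/64 + 2/64 + 16/64 = 51/64 = 0.796875.
Kraft's inequality requires Σ ≤ 1; here Σ = 0.796875 ≤ 1, so such a prefix code exists.

0.796875; yes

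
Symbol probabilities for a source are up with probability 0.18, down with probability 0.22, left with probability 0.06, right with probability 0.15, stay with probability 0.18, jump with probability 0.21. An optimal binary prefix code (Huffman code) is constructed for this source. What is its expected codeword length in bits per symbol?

Repeatedly combine the two least-probable nodes; the expected code length is the sum of the merged weights.
merge 3/50 + 3/20 → 21/100
merge 9/50 + 9/50 → 9/25
merge 21/100 + 21/100 → 21/50
merge 11/50 + 9/25 → 29/50
merge 21/50 + 29/50 → 1
L = 21/100 + 9/25 + 21/50 + 29/50 + 1 = 257/100 = 2.57 bits/symbol.

2.57 bits/symbol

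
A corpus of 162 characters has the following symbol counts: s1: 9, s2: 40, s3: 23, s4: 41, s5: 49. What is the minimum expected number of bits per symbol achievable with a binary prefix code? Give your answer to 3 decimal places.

Probabilities are the counts divided by 162.
Repeatedly combine the two least-probable nodes; the expected code length is the sum of the merged weights.
merge 1/18 + 23/162 → 16/81
merge 16/81 + 20/81 → 4/9
merge 41/162 + 49/162 → 5/9
merge 4/9 + 5/9 → 1
L = 16/81 + 4/9 + 5/9 + 1 = 178/81 ≈ 2.198 bits/symbol.

2.198 bits/symbol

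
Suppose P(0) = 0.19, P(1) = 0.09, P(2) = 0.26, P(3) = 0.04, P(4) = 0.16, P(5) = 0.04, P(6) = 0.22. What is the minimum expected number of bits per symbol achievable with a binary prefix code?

2.58 bits/symbol

Repeatedly combine the two least-probable nodes; the expected code length is the sum of the merged weights.
merge 1/25 + 1/25 → 2/25
merge 2/25 + 9/100 → 17/100
merge 4/25 + 17/100 → 33/100
merge 19/100 + 11/50 → 41/100
merge 13/50 + 33/100 → 59/100
merge 41/100 + 59/100 → 1
L = 2/25 + 17/100 + 33/100 + 41/100 + 59/100 + 1 = 129/50 = 2.58 bits/symbol.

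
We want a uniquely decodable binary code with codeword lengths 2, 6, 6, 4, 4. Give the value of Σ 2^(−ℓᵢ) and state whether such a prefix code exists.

0.40625; yes

With common denominator 2^6 = 64: Σ 2^(−ℓᵢ) = 16/64 + 1/64 + 1/64 + 4/64 + 4/64 = 26/64 = 0.40625.
Kraft's inequality requires Σ ≤ 1; here Σ = 0.40625 ≤ 1, so such a prefix code exists.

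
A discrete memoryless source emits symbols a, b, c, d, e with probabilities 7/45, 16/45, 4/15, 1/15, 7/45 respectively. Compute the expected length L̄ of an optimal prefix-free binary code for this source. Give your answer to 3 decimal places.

2.222 bits/symbol

Repeatedly combine the two least-probable nodes; the expected code length is the sum of the merged weights.
merge 1/15 + 7/45 → 2/9
merge 7/45 + 2/9 → 17/45
merge 4/15 + 16/45 → 28/45
merge 17/45 + 28/45 → 1
L = 2/9 + 17/45 + 28/45 + 1 = 20/9 ≈ 2.222 bits/symbol.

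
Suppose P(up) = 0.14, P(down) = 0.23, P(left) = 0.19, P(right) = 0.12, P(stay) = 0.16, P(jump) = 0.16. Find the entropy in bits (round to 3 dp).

H = −Σ pᵢ log₂ pᵢ.
−0.14·log₂(0.14) = 0.3971
−0.23·log₂(0.23) = 0.4877
−0.19·log₂(0.19) = 0.4552
−0.12·log₂(0.12) = 0.3671
−0.16·log₂(0.16) = 0.4230
−0.16·log₂(0.16) = 0.4230
Sum ≈ 2.5531 → 2.553 bits.

2.553 bits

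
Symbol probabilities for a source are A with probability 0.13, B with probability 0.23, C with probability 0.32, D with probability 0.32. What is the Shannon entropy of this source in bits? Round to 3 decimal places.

H = −Σ pᵢ log₂ pᵢ.
−0.13·log₂(0.13) = 0.3826
−0.23·log₂(0.23) = 0.4877
−0.32·log₂(0.32) = 0.5260
−0.32·log₂(0.32) = 0.5260
Sum ≈ 1.9224 → 1.922 bits.

1.922 bits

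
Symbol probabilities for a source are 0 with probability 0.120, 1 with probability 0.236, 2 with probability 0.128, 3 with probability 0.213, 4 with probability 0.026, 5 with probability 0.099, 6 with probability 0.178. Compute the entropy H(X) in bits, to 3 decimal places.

2.624 bits

H = −Σ pᵢ log₂ pᵢ.
−0.120·log₂(0.120) = 0.3671
−0.236·log₂(0.236) = 0.4916
−0.128·log₂(0.128) = 0.3796
−0.213·log₂(0.213) = 0.4752
−0.026·log₂(0.026) = 0.1369
−0.099·log₂(0.099) = 0.3303
−0.178·log₂(0.178) = 0.4432
Sum ≈ 2.6240 → 2.624 bits.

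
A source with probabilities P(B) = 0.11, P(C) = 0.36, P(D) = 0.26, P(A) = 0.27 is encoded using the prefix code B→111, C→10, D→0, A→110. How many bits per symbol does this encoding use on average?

2.12 bits/symbol

L̄ = Σ pᵢ·ℓᵢ = 0.11·3 + 0.36·2 + 0.26·1 + 0.27·3 = 2.12 bits/symbol.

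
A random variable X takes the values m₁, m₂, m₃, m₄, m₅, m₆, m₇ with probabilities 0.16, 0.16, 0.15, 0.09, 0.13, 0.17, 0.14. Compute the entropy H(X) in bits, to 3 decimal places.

2.784 bits

H = −Σ pᵢ log₂ pᵢ.
−0.16·log₂(0.16) = 0.4230
−0.16·log₂(0.16) = 0.4230
−0.15·log₂(0.15) = 0.4105
−0.09·log₂(0.09) = 0.3127
−0.13·log₂(0.13) = 0.3826
−0.17·log₂(0.17) = 0.4346
−0.14·log₂(0.14) = 0.3971
Sum ≈ 2.7836 → 2.784 bits.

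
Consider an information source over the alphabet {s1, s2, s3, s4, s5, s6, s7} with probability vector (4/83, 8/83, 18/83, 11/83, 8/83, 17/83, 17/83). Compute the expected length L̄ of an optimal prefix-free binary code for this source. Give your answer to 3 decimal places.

2.723 bits/symbol

Repeatedly combine the two least-probable nodes; the expected code length is the sum of the merged weights.
merge 4/83 + 8/83 → 12/83
merge 8/83 + 11/83 → 19/83
merge 12/83 + 17/83 → 29/83
merge 17/83 + 18/83 → 35/83
merge 19/83 + 29/83 → 48/83
merge 35/83 + 48/83 → 1
L = 12/83 + 19/83 + 29/83 + 35/83 + 48/83 + 1 = 226/83 ≈ 2.723 bits/symbol.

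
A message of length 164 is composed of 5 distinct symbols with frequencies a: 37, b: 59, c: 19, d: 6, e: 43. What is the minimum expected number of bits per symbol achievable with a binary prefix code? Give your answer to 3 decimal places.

Probabilities are the counts divided by 164.
Repeatedly combine the two least-probable nodes; the expected code length is the sum of the merged weights.
merge 3/82 + 19/164 → 25/164
merge 25/164 + 37/164 → 31/82
merge 43/164 + 59/164 → 51/82
merge 31/82 + 51/82 → 1
L = 25/164 + 31/82 + 51/82 + 1 = 353/164 ≈ 2.152 bits/symbol.

2.152 bits/symbol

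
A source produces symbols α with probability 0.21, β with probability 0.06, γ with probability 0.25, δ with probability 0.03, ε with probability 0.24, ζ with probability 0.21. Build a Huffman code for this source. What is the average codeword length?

Repeatedly combine the two least-probable nodes; the expected code length is the sum of the merged weights.
merge 3/100 + 3/50 → 9/100
merge 9/100 + 21/100 → 3/10
merge 21/100 + 6/25 → 9/20
merge 1/4 + 3/10 → 11/20
merge 9/20 + 11/20 → 1
L = 9/100 + 3/10 + 9/20 + 11/20 + 1 = 239/100 = 2.39 bits/symbol.

2.39 bits/symbol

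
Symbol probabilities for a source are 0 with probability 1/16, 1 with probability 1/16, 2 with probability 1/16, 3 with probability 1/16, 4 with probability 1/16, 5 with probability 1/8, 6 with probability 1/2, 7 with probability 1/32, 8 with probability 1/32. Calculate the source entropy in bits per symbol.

2.4375 bits

Each probability is a power of 1/2, so log₂(1/p) is an integer.
H = Σ p·log₂(1/p) = 1/16·4 + 1/16·4 + 1/16·4 + 1/16·4 + 1/16·4 + 1/8·3 + 1/2·1 + 1/32·5 + 1/32·5 = 2.4375 bits.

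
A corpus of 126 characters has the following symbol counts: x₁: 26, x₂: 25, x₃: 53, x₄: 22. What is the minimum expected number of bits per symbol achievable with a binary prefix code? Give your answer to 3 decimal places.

1.952 bits/symbol

Probabilities are the counts divided by 126.
Repeatedly combine the two least-probable nodes; the expected code length is the sum of the merged weights.
merge 11/63 + 25/126 → 47/126
merge 13/63 + 47/126 → 73/126
merge 53/126 + 73/126 → 1
L = 47/126 + 73/126 + 1 = 41/21 ≈ 1.952 bits/symbol.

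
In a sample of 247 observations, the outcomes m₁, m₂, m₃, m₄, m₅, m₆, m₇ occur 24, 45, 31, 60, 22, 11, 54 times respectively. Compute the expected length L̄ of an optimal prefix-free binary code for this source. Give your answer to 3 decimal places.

Probabilities are the counts divided by 247.
Repeatedly combine the two least-probable nodes; the expected code length is the sum of the merged weights.
merge 11/247 + 22/247 → 33/247
merge 24/247 + 31/247 → 55/247
merge 33/247 + 45/247 → 6/19
merge 54/247 + 55/247 → 109/247
merge 60/247 + 6/19 → 138/247
merge 109/247 + 138/247 → 1
L = 33/247 + 55/247 + 6/19 + 109/247 + 138/247 + 1 = 660/247 ≈ 2.672 bits/symbol.

2.672 bits/symbol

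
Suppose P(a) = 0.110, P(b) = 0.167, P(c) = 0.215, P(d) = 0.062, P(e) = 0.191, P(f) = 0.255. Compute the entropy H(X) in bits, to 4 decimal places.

2.4659 bits

H = −Σ pᵢ log₂ pᵢ.
−0.110·log₂(0.110) = 0.3503
−0.167·log₂(0.167) = 0.4312
−0.215·log₂(0.215) = 0.4768
−0.062·log₂(0.062) = 0.2487
−0.191·log₂(0.191) = 0.4562
−0.255·log₂(0.255) = 0.5027
Sum ≈ 2.4659 → 2.4659 bits.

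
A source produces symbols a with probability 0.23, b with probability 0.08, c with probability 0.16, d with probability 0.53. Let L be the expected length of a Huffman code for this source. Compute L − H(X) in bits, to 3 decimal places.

Entropy H = −Σ p log₂ p ≈ 1.6876 bits.
Huffman merges: 2/25+4/25→6/25; 23/100+6/25→47/100; 47/100+53/100→1. L = 171/100 ≈ 1.7100.
L − H = 1.7100 − 1.6876 = 0.022 bits.

0.022 bits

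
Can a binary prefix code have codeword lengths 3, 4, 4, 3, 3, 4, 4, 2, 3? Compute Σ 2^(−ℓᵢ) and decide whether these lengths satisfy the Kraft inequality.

1; yes

With common denominator 2^4 = 16: Σ 2^(−ℓᵢ) = 2/16 + 1/16 + 1/16 + 2/16 + 2/16 + 1/16 + 1/16 + 4/16 + 2/16 = 16/16 = 1.
Kraft's inequality requires Σ ≤ 1; here Σ = 1 ≤ 1, so such a prefix code exists.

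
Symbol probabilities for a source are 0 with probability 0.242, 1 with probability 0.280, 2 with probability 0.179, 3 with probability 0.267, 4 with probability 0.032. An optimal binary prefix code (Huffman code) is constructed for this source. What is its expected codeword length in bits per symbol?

2.211 bits/symbol

Repeatedly combine the two least-probable nodes; the expected code length is the sum of the merged weights.
merge 4/125 + 179/1000 → 211/1000
merge 211/1000 + 121/500 → 453/1000
merge 267/1000 + 7/25 → 547/1000
merge 453/1000 + 547/1000 → 1
L = 211/1000 + 453/1000 + 547/1000 + 1 = 2211/1000 = 2.211 bits/symbol.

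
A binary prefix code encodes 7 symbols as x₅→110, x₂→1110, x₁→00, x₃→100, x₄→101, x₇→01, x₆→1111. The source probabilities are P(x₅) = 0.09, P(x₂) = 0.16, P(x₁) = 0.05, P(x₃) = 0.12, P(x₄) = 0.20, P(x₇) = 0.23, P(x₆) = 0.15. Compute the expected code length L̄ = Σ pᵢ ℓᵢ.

L̄ = Σ pᵢ·ℓᵢ = 0.09·3 + 0.16·4 + 0.05·2 + 0.12·3 + 0.20·3 + 0.23·2 + 0.15·4 = 3.03 bits/symbol.

3.03 bits/symbol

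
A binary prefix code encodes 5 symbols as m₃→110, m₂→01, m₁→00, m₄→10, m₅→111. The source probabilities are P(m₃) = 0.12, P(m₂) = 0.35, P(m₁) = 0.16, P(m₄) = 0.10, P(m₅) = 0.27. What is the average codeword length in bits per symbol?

2.39 bits/symbol

L̄ = Σ pᵢ·ℓᵢ = 0.12·3 + 0.35·2 + 0.16·2 + 0.10·2 + 0.27·3 = 2.39 bits/symbol.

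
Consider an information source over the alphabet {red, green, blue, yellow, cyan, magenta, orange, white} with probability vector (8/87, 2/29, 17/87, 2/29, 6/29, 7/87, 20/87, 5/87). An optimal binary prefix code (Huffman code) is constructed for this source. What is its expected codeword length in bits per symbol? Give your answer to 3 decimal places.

2.839 bits/symbol

Repeatedly combine the two least-probable nodes; the expected code length is the sum of the merged weights.
merge 5/87 + 2/29 → 11/87
merge 2/29 + 7/87 → 13/87
merge 8/87 + 11/87 → 19/87
merge 13/87 + 17/87 → 10/29
merge 6/29 + 19/87 → 37/87
merge 20/87 + 10/29 → 50/87
merge 37/87 + 50/87 → 1
L = 11/87 + 13/87 + 19/87 + 10/29 + 37/87 + 50/87 + 1 = 247/87 ≈ 2.839 bits/symbol.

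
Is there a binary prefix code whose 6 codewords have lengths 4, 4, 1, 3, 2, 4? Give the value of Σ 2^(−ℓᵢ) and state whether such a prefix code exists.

1.0625; no

With common denominator 2^4 = 16: Σ 2^(−ℓᵢ) = 1/16 + 1/16 + 8/16 + 2/16 + 4/16 + 1/16 = 17/16 = 1.0625.
Kraft's inequality requires Σ ≤ 1; here Σ = 1.0625 > 1, so no such prefix code exists.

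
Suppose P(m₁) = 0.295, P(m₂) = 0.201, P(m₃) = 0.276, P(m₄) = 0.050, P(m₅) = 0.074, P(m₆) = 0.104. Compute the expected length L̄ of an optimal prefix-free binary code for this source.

Repeatedly combine the two least-probable nodes; the expected code length is the sum of the merged weights.
merge 1/20 + 37/500 → 31/250
merge 13/125 + 31/250 → 57/250
merge 201/1000 + 57/250 → 429/1000
merge 69/250 + 59/200 → 571/1000
merge 429/1000 + 571/1000 → 1
L = 31/250 + 57/250 + 429/1000 + 571/1000 + 1 = 294/125 = 2.352 bits/symbol.

2.352 bits/symbol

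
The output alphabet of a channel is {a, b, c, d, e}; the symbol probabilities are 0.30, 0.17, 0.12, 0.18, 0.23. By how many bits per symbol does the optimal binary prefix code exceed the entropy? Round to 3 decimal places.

0.034 bits

Entropy H = −Σ p log₂ p ≈ 2.2557 bits.
Huffman merges: 3/25+17/100→29/100; 9/50+23/100→41/100; 29/100+3/10→59/100; 41/100+59/100→1. L = 229/100 ≈ 2.2900.
L − H = 2.2900 − 2.2557 = 0.034 bits.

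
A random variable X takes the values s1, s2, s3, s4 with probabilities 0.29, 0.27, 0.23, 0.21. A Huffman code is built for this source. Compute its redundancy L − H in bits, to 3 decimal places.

0.012 bits

Entropy H = −Σ p log₂ p ≈ 1.9884 bits.
Huffman merges: 21/100+23/100→11/25; 27/100+29/100→14/25; 11/25+14/25→1. L = 2 ≈ 2.0000.
L − H = 2.0000 − 1.9884 = 0.012 bits.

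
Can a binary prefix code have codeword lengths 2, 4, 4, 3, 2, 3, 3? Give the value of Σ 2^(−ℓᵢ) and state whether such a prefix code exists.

1; yes

With common denominator 2^4 = 16: Σ 2^(−ℓᵢ) = 4/16 + 1/16 + 1/16 + 2/16 + 4/16 + 2/16 + 2/16 = 16/16 = 1.
Kraft's inequality requires Σ ≤ 1; here Σ = 1 ≤ 1, so such a prefix code exists.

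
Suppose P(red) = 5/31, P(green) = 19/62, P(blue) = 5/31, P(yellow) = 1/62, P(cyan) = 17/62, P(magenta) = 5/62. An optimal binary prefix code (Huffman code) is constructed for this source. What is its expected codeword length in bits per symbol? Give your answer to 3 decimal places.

2.355 bits/symbol

Repeatedly combine the two least-probable nodes; the expected code length is the sum of the merged weights.
merge 1/62 + 5/62 → 3/31
merge 3/31 + 5/31 → 8/31
merge 5/31 + 8/31 → 13/31
merge 17/62 + 19/62 → 18/31
merge 13/31 + 18/31 → 1
L = 3/31 + 8/31 + 13/31 + 18/31 + 1 = 73/31 ≈ 2.355 bits/symbol.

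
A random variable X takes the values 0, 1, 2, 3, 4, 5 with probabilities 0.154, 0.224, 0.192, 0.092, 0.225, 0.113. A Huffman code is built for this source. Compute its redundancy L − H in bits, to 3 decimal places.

Entropy H = −Σ p log₂ p ≈ 2.5126 bits.
Huffman merges: 23/250+113/1000→41/200; 77/500+24/125→173/500; 41/200+28/125→429/1000; 9/40+173/500→571/1000; 429/1000+571/1000→1. L = 2551/1000 ≈ 2.5510.
L − H = 2.5510 − 2.5126 = 0.038 bits.

0.038 bits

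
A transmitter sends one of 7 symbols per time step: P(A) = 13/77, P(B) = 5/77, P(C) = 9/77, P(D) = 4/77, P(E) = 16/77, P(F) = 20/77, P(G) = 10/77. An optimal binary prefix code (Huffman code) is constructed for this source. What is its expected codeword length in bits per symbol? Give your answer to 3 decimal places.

2.649 bits/symbol

Repeatedly combine the two least-probable nodes; the expected code length is the sum of the merged weights.
merge 4/77 + 5/77 → 9/77
merge 9/77 + 9/77 → 18/77
merge 10/77 + 13/77 → 23/77
merge 16/77 + 18/77 → 34/77
merge 20/77 + 23/77 → 43/77
merge 34/77 + 43/77 → 1
L = 9/77 + 18/77 + 23/77 + 34/77 + 43/77 + 1 = 204/77 ≈ 2.649 bits/symbol.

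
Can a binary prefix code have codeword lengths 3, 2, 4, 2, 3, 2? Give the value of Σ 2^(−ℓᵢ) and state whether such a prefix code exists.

With common denominator 2^4 = 16: Σ 2^(−ℓᵢ) = 2/16 + 4/16 + 1/16 + 4/16 + 2/16 + 4/16 = 17/16 = 1.0625.
Kraft's inequality requires Σ ≤ 1; here Σ = 1.0625 > 1, so no such prefix code exists.

1.0625; no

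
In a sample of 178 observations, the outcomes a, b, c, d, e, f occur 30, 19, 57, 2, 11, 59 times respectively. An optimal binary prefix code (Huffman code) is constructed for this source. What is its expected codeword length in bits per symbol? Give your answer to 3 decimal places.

2.253 bits/symbol

Probabilities are the counts divided by 178.
Repeatedly combine the two least-probable nodes; the expected code length is the sum of the merged weights.
merge 1/89 + 11/178 → 13/178
merge 13/178 + 19/178 → 16/89
merge 15/89 + 16/89 → 31/89
merge 57/178 + 59/178 → 58/89
merge 31/89 + 58/89 → 1
L = 13/178 + 16/89 + 31/89 + 58/89 + 1 = 401/178 ≈ 2.253 bits/symbol.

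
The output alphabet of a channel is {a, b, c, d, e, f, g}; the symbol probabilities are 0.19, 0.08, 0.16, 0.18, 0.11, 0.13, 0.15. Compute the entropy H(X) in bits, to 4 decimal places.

2.7585 bits

H = −Σ pᵢ log₂ pᵢ.
−0.19·log₂(0.19) = 0.4552
−0.08·log₂(0.08) = 0.2915
−0.16·log₂(0.16) = 0.4230
−0.18·log₂(0.18) = 0.4453
−0.11·log₂(0.11) = 0.3503
−0.13·log₂(0.13) = 0.3826
−0.15·log₂(0.15) = 0.4105
Sum ≈ 2.7585 → 2.7585 bits.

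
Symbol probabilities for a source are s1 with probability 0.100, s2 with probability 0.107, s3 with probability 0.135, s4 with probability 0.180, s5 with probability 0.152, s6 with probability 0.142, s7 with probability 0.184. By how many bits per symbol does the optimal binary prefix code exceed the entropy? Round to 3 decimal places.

0.041 bits

Entropy H = −Σ p log₂ p ≈ 2.7749 bits.
Huffman merges: 1/10+107/1000→207/1000; 27/200+71/500→277/1000; 19/125+9/50→83/250; 23/125+207/1000→391/1000; 277/1000+83/250→609/1000; 391/1000+609/1000→1. L = 352/125 ≈ 2.8160.
L − H = 2.8160 − 2.7749 = 0.041 bits.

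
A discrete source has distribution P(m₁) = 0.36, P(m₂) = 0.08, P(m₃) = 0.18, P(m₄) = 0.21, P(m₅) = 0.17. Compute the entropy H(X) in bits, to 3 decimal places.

H = −Σ pᵢ log₂ pᵢ.
−0.36·log₂(0.36) = 0.5306
−0.08·log₂(0.08) = 0.2915
−0.18·log₂(0.18) = 0.4453
−0.21·log₂(0.21) = 0.4728
−0.17·log₂(0.17) = 0.4346
Sum ≈ 2.1748 → 2.175 bits.

2.175 bits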